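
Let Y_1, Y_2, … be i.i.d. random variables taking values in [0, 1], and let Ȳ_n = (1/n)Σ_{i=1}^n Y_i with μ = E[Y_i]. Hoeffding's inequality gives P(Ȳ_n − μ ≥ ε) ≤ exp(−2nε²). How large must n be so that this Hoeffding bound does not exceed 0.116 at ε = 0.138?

57

Require exp(−2nε²) ≤ 0.116, i.e. 2nε² ≥ ln(1/0.116) = 2.154165.
So n ≥ 2.154165 / (2·0.138²) = 56.558.
The smallest integer n is 57.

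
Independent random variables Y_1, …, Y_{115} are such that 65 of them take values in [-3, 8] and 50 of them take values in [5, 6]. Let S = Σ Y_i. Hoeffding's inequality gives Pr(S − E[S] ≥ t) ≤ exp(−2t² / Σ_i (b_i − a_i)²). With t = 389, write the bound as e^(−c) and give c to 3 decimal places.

38.237

Σ(b_i − a_i)² = 65·11² + 50·1² = 7915.
c = 2t² / 7915 = 2·389² / 7915 = 38.2365.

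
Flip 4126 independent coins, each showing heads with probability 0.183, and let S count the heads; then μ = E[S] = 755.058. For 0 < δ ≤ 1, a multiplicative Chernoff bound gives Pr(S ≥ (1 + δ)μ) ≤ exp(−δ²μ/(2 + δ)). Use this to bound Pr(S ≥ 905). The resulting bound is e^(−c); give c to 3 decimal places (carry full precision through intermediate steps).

Write 905 = (1 + δ)μ, so δ = 905/755.058 − 1 = 0.1985834…
Then the exponent is δ²μ/(2 + δ) = (905 − μ)² / (μ·(2 + δ)) = 13.543264.

13.543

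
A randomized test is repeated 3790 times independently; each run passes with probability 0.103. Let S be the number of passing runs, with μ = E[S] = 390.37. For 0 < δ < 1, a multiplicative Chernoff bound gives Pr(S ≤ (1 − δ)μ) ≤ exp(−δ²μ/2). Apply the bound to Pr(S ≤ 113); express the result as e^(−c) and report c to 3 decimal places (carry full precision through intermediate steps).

Write 113 = (1 − δ)μ, so δ = 1 − 113/390.37 = 0.710531…
Then the exponent is δ²μ/2 = (μ − 113)²/(2μ) = 98.539997.

98.540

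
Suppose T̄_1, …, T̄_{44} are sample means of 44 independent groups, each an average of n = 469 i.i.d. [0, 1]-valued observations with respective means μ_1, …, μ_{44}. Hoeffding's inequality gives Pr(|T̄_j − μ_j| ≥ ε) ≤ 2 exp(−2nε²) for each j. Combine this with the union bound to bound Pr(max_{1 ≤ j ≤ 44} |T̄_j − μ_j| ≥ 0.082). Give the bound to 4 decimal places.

Per-experiment Hoeffding bound: 2·exp(−2·469·0.082²) = 2·exp(−6.30711) = 0.0036466.
Union bound over 44 events: 44·0.0036466 = 0.16045.

0.1604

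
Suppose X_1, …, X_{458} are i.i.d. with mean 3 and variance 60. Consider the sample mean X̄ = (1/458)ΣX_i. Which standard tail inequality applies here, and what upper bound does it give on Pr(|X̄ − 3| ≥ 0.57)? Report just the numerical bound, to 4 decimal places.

0.4032

With mean and variance of each term known, Chebyshev's inequality bounds the deviation of the sum (or sample mean).
Var(X̄) = Var(X_i)/n = 60/458 = 0.131.
Chebyshev: Pr(|X̄ − 3| ≥ 0.57) ≤ Var(X̄)/(0.57)² = 60/(458·0.57²) = 0.4032.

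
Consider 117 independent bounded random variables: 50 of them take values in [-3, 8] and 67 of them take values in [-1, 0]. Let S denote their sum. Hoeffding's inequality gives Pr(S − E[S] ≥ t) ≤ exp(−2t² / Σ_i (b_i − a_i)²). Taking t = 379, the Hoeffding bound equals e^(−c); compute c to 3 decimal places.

46.965

Σ(b_i − a_i)² = 50·11² + 67·1² = 6117.
c = 2t² / 6117 = 2·379² / 6117 = 46.9645.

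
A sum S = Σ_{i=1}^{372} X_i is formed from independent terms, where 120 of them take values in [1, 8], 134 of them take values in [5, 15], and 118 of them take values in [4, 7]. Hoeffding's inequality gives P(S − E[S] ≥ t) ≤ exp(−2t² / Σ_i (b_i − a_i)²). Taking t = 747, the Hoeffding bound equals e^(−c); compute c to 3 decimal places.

Σ(b_i − a_i)² = 120·7² + 134·10² + 118·3² = 20342.
c = 2t² / 20342 = 2·747² / 20342 = 54.8627.

54.863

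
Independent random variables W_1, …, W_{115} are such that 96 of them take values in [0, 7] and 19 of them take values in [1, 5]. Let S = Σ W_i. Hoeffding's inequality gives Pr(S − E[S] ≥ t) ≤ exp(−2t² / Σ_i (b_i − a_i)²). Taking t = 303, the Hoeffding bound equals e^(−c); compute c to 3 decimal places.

Σ(b_i − a_i)² = 96·7² + 19·4² = 5008.
c = 2t² / 5008 = 2·303² / 5008 = 36.6649.

36.665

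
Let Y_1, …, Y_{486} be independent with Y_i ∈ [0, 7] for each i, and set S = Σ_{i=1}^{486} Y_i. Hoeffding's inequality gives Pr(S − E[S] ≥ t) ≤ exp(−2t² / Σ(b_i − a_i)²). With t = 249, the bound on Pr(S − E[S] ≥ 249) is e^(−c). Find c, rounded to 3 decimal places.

Σ(b_i − a_i)² = 486·(7)² = 23814.
c = 2t²/23814 = 2·249²/23814 = 5.2071.

5.207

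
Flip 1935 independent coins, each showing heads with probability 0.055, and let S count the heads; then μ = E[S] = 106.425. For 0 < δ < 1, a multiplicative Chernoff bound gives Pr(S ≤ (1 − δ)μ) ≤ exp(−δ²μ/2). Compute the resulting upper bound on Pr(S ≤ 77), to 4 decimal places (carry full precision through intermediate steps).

Write 77 = (1 − δ)μ, so δ = 1 − 77/106.425 = 0.2764858…
Then the exponent is δ²μ/2 = (μ − 77)²/(2μ) = 4.067797.
Bound = exp(−4.067797) = 0.01712.

0.0171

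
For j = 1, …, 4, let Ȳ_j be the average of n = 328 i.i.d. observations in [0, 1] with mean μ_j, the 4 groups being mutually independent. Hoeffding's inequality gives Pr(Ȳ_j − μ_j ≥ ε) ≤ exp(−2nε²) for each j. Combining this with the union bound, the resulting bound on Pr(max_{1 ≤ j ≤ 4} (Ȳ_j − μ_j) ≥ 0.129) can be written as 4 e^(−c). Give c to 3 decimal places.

Union bound over the 4 events: Pr(max_{1 ≤ j ≤ 4} (Ȳ_j − μ_j) ≥ 0.129) ≤ 4·exp(−2nε²) = 4 exp(−2·328·0.129²).
So c = 2·328·0.129² = 10.9165.

10.916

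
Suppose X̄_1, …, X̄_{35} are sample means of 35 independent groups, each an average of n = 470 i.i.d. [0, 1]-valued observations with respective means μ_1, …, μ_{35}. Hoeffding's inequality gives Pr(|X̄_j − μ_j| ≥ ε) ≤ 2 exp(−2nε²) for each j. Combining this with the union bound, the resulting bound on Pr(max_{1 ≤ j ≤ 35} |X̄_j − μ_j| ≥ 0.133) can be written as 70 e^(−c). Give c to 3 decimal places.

Union bound over the 35 events: Pr(max_{1 ≤ j ≤ 35} |X̄_j − μ_j| ≥ 0.133) ≤ 35·2·exp(−2nε²) = 70 exp(−2·470·0.133²).
So c = 2·470·0.133² = 16.6277.

16.628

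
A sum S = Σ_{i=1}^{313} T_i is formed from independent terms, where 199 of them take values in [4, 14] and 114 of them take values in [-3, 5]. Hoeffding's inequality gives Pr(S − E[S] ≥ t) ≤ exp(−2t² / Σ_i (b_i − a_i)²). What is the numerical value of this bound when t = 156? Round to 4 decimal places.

Σ(b_i − a_i)² = 199·10² + 114·8² = 27196.
Exponent = 2·156² / 27196 = 1.78967.
Bound = exp(−1.78967) = 0.16701.

0.1670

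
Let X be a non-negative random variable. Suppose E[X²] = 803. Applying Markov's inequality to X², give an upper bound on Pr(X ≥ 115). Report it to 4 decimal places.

Since X ≥ 0, the event {X ≥ 115} is the same as {X² ≥ 13225}.
Markov's inequality applied to X² gives Pr(X² ≥ 13225) ≤ E[X²]/13225 = 803/13225 = 0.0607.

0.0607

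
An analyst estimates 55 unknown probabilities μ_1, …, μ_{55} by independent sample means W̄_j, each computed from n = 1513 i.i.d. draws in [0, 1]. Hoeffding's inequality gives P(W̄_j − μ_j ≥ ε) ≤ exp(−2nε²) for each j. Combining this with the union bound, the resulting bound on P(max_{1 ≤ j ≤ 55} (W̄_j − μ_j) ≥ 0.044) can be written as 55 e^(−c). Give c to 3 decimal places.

5.858

Union bound over the 55 events: P(max_{1 ≤ j ≤ 55} (W̄_j − μ_j) ≥ 0.044) ≤ 55·exp(−2nε²) = 55 exp(−2·1513·0.044²).
So c = 2·1513·0.044² = 5.8583.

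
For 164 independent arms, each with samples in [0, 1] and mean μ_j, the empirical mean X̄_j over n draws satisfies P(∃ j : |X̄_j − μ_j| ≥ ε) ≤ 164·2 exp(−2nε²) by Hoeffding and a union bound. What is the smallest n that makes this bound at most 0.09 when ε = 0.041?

2440

Need 2·164·exp(−2nε²) ≤ 0.09, i.e. exp(−2nε²) ≤ 0.09/328.
So 2nε² ≥ ln(328/0.09) = 8.200959.
Hence n ≥ 8.200959/(2·0.041²) = 2439.310.
The smallest integer n is 2440.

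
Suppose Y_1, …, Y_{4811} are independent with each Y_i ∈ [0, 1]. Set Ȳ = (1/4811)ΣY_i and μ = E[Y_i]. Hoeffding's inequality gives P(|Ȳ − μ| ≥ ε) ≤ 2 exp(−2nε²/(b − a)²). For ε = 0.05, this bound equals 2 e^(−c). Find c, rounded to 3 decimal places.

24.055

c = 2nε²/(b − a)² = 2·4811·0.05² / 1² = 24.0550.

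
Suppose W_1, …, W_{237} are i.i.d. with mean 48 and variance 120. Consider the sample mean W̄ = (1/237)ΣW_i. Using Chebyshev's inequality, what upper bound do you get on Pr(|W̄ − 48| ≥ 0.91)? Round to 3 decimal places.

0.611

Var(W̄) = Var(W_i)/n = 120/237 = 0.50633.
Chebyshev: Pr(|W̄ − 48| ≥ 0.91) ≤ Var(W̄)/(0.91)² = 120/(237·0.91²) = 0.6114.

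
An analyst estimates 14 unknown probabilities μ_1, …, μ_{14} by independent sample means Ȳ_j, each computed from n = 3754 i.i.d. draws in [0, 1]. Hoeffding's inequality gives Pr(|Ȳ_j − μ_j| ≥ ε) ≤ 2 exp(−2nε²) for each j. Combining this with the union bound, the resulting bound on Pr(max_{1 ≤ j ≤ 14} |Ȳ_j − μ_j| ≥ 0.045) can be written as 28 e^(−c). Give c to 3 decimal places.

Union bound over the 14 events: Pr(max_{1 ≤ j ≤ 14} |Ȳ_j − μ_j| ≥ 0.045) ≤ 14·2·exp(−2nε²) = 28 exp(−2·3754·0.045²).
So c = 2·3754·0.045² = 15.2037.

15.204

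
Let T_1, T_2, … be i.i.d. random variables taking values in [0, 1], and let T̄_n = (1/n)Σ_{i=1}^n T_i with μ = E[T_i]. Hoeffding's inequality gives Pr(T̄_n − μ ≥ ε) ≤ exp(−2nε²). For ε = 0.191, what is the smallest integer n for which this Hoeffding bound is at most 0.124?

29

Require exp(−2nε²) ≤ 0.124, i.e. 2nε² ≥ ln(1/0.124) = 2.087474.
So n ≥ 2.087474 / (2·0.191²) = 28.610.
The smallest integer n is 29.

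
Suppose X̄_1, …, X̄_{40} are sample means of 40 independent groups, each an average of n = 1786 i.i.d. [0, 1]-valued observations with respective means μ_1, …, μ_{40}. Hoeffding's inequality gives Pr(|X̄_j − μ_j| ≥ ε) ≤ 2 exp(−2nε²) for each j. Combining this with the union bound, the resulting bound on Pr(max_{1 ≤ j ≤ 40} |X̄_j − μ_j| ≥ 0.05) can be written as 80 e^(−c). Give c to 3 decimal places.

Union bound over the 40 events: Pr(max_{1 ≤ j ≤ 40} |X̄_j − μ_j| ≥ 0.05) ≤ 40·2·exp(−2nε²) = 80 exp(−2·1786·0.05²).
So c = 2·1786·0.05² = 8.9300.

8.930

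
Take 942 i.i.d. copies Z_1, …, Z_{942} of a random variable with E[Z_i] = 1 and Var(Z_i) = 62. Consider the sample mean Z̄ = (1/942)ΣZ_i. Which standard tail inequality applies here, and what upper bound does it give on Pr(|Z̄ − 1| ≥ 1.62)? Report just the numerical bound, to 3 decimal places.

With mean and variance of each term known, Chebyshev's inequality bounds the deviation of the sum (or sample mean).
Var(Z̄) = Var(Z_i)/n = 62/942 = 0.065817.
Chebyshev: Pr(|Z̄ − 1| ≥ 1.62) ≤ Var(Z̄)/(1.62)² = 62/(942·1.62²) = 0.0251.

0.025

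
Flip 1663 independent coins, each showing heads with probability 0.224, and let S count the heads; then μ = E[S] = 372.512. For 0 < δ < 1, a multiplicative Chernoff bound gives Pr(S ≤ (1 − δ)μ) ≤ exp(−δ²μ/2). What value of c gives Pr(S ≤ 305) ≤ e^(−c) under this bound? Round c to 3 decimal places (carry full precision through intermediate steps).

Write 305 = (1 − δ)μ, so δ = 1 − 305/372.512 = 0.1812344…
Then the exponent is δ²μ/2 = (μ − 305)²/(2μ) = 6.117749.

6.118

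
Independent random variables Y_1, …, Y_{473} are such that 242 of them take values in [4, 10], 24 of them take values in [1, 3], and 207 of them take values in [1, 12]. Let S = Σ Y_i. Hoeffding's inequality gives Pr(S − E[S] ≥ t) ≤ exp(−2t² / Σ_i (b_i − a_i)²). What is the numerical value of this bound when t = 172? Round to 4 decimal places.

Σ(b_i − a_i)² = 242·6² + 24·2² + 207·11² = 33855.
Exponent = 2·172² / 33855 = 1.74769.
Bound = exp(−1.74769) = 0.17418.

0.1742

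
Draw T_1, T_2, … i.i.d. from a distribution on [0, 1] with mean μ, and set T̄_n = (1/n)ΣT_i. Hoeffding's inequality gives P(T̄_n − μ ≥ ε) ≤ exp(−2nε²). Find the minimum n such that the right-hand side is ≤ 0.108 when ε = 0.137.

60

Require exp(−2nε²) ≤ 0.108, i.e. 2nε² ≥ ln(1/0.108) = 2.225624.
So n ≥ 2.225624 / (2·0.137²) = 59.290.
The smallest integer n is 60.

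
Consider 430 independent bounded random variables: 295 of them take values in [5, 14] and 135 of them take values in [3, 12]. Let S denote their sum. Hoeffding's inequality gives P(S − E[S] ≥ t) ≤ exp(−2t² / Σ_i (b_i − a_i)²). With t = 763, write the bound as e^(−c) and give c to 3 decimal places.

33.429

Σ(b_i − a_i)² = 295·9² + 135·9² = 34830.
c = 2t² / 34830 = 2·763² / 34830 = 33.4292.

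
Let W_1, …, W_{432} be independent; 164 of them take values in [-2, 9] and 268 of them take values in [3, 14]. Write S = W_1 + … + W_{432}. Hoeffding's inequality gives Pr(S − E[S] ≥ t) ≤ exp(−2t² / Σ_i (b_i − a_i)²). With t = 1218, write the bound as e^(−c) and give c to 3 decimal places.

Σ(b_i − a_i)² = 164·11² + 268·11² = 52272.
c = 2t² / 52272 = 2·1218² / 52272 = 56.7617.

56.762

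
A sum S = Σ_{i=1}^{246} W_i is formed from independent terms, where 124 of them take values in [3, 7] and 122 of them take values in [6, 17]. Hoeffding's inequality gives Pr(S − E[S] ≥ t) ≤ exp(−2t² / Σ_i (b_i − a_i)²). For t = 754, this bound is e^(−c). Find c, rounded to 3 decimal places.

67.899

Σ(b_i − a_i)² = 124·4² + 122·11² = 16746.
c = 2t² / 16746 = 2·754² / 16746 = 67.8987.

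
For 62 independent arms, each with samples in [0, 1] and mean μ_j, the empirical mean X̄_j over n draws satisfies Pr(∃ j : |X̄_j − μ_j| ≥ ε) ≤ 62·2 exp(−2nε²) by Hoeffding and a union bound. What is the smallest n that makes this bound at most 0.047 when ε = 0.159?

Need 2·62·exp(−2nε²) ≤ 0.047, i.e. exp(−2nε²) ≤ 0.047/124.
So 2nε² ≥ ln(124/0.047) = 7.877889.
Hence n ≥ 7.877889/(2·0.159²) = 155.807.
The smallest integer n is 156.

156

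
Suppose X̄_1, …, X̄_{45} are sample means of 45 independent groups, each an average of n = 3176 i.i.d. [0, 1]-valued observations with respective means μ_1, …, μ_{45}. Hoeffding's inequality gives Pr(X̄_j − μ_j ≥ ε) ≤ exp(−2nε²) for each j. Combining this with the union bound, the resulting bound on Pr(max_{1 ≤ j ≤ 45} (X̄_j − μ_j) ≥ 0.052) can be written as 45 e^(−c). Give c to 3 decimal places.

Union bound over the 45 events: Pr(max_{1 ≤ j ≤ 45} (X̄_j − μ_j) ≥ 0.052) ≤ 45·exp(−2nε²) = 45 exp(−2·3176·0.052²).
So c = 2·3176·0.052² = 17.1758.

17.176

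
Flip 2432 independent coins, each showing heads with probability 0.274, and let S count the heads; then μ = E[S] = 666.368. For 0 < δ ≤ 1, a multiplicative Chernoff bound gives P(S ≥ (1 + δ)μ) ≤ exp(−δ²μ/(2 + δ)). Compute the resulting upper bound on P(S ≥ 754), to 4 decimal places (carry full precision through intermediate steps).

0.0045

Write 754 = (1 + δ)μ, so δ = 754/666.368 − 1 = 0.1315069…
Then the exponent is δ²μ/(2 + δ) = (754 − μ)² / (μ·(2 + δ)) = 5.406604.
Bound = exp(−5.406604) = 0.00449.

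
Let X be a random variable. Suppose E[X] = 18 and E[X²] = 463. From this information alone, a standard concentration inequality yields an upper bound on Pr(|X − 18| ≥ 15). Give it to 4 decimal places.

0.6178

The first two moments determine the variance, so Chebyshev's inequality is the sharpest standard bound available.
Var(X) = E[X²] − (E[X])² = 463 − 324 = 139.
Chebyshev's inequality: Pr(|X − μ| ≥ t) ≤ Var(X)/t² = 139/225 = 0.6178.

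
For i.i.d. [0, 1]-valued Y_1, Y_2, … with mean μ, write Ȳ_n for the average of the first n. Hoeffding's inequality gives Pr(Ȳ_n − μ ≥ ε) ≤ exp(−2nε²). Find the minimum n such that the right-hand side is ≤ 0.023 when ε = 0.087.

250

Require exp(−2nε²) ≤ 0.023, i.e. 2nε² ≥ ln(1/0.023) = 3.772261.
So n ≥ 3.772261 / (2·0.087²) = 249.192.
The smallest integer n is 250.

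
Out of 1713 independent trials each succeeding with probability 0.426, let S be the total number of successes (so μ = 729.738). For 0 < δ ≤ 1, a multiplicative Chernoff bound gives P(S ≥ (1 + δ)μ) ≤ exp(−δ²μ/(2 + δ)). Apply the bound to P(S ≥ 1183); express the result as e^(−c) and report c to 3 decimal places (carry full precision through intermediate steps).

107.410

Write 1183 = (1 + δ)μ, so δ = 1183/729.738 − 1 = 0.6211298…
Then the exponent is δ²μ/(2 + δ) = (1183 − μ)² / (μ·(2 + δ)) = 107.409609.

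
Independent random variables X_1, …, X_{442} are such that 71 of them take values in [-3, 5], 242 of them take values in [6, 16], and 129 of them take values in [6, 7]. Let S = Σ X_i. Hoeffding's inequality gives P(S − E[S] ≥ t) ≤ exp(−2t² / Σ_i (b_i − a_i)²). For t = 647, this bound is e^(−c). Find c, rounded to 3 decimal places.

28.997

Σ(b_i − a_i)² = 71·8² + 242·10² + 129·1² = 28873.
c = 2t² / 28873 = 2·647² / 28873 = 28.9966.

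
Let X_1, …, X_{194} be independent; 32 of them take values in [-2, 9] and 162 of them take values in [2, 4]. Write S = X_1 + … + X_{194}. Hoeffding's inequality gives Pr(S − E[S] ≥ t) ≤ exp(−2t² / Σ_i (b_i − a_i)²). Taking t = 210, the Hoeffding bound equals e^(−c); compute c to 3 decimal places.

Σ(b_i − a_i)² = 32·11² + 162·2² = 4520.
c = 2t² / 4520 = 2·210² / 4520 = 19.5133.

19.513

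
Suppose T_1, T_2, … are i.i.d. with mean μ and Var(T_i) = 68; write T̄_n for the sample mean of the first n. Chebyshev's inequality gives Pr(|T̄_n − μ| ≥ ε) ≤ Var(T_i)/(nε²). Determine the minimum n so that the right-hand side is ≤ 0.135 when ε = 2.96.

Require 68/(n·2.96²) ≤ 0.135, i.e. n ≥ 68/(0.135·2.96²) = 57.490.
The smallest integer n is 58.

58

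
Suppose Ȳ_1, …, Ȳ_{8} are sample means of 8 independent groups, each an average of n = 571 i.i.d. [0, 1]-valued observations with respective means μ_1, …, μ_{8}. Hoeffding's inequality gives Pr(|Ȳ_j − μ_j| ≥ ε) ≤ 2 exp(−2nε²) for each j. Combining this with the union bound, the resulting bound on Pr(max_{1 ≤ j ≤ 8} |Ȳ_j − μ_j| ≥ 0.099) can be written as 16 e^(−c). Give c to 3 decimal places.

Union bound over the 8 events: Pr(max_{1 ≤ j ≤ 8} |Ȳ_j − μ_j| ≥ 0.099) ≤ 8·2·exp(−2nε²) = 16 exp(−2·571·0.099²).
So c = 2·571·0.099² = 11.1927.

11.193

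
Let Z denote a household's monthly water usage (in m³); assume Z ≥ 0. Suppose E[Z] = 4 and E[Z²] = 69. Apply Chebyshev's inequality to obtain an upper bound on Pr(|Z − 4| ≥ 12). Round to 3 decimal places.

0.368

Var(Z) = E[Z²] − (E[Z])² = 69 − 16 = 53.
Chebyshev's inequality: Pr(|Z − μ| ≥ t) ≤ Var(Z)/t² = 53/144 = 0.3681.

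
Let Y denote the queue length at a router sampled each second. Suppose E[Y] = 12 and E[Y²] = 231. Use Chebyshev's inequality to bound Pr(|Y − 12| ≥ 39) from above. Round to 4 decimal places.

0.0572

Var(Y) = E[Y²] − (E[Y])² = 231 − 144 = 87.
Chebyshev's inequality: Pr(|Y − μ| ≥ t) ≤ Var(Y)/t² = 87/1521 = 0.0572.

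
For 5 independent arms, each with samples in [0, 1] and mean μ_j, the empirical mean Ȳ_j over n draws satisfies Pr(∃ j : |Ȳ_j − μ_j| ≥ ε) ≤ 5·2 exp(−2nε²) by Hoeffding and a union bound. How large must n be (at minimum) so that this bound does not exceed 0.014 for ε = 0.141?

166

Need 2·5·exp(−2nε²) ≤ 0.014, i.e. exp(−2nε²) ≤ 0.014/10.
So 2nε² ≥ ln(10/0.014) = 6.571283.
Hence n ≥ 6.571283/(2·0.141²) = 165.265.
The smallest integer n is 166.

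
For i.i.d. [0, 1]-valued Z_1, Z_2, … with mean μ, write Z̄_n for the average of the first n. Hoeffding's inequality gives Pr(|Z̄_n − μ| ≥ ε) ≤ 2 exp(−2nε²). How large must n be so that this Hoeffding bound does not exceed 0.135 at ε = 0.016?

5265

Require 2·exp(−2nε²) ≤ 0.135, i.e. 2nε² ≥ ln(2/0.135) = 2.695628.
So n ≥ 2.695628 / (2·0.016²) = 5264.898.
The smallest integer n is 5265.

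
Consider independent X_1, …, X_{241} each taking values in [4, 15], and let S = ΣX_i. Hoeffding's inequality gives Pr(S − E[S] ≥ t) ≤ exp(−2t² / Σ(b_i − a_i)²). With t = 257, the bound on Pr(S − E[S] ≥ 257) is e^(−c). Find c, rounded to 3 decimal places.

Σ(b_i − a_i)² = 241·(11)² = 29161.
c = 2t²/29161 = 2·257²/29161 = 4.5300.

4.530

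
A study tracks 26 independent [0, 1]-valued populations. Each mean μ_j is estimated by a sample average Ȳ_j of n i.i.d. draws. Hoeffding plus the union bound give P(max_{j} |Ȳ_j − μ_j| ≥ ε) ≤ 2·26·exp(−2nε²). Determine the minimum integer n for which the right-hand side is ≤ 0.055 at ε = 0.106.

305

Need 2·26·exp(−2nε²) ≤ 0.055, i.e. exp(−2nε²) ≤ 0.055/52.
So 2nε² ≥ ln(52/0.055) = 6.851666.
Hence n ≥ 6.851666/(2·0.106²) = 304.898.
The smallest integer n is 305.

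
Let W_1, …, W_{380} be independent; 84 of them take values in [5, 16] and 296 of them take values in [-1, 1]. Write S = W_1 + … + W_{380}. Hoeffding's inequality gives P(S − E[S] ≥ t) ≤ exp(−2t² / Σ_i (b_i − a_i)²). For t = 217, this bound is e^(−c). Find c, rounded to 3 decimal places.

8.299

Σ(b_i − a_i)² = 84·11² + 296·2² = 11348.
c = 2t² / 11348 = 2·217² / 11348 = 8.2991.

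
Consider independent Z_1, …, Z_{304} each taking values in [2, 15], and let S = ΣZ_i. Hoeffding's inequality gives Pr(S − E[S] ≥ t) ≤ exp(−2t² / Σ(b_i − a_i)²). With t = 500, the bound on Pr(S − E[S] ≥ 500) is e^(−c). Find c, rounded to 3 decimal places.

9.732

Σ(b_i − a_i)² = 304·(13)² = 51376.
c = 2t²/51376 = 2·500²/51376 = 9.7322.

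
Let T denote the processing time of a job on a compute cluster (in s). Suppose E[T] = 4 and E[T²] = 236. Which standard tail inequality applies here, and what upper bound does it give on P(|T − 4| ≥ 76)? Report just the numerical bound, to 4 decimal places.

The first two moments determine the variance, so Chebyshev's inequality is the sharpest standard bound available.
Var(T) = E[T²] − (E[T])² = 236 − 16 = 220.
Chebyshev's inequality: P(|T − μ| ≥ t) ≤ Var(T)/t² = 220/5776 = 0.0381.

0.0381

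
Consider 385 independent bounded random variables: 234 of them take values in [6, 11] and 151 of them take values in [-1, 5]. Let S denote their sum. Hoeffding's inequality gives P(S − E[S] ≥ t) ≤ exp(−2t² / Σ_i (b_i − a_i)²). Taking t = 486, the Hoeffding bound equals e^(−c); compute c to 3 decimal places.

41.856

Σ(b_i − a_i)² = 234·5² + 151·6² = 11286.
c = 2t² / 11286 = 2·486² / 11286 = 41.8565.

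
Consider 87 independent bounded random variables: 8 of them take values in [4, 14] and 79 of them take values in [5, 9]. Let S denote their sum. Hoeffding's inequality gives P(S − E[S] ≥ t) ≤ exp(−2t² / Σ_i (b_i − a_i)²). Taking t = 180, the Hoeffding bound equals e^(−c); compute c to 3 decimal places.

31.395

Σ(b_i − a_i)² = 8·10² + 79·4² = 2064.
c = 2t² / 2064 = 2·180² / 2064 = 31.3953.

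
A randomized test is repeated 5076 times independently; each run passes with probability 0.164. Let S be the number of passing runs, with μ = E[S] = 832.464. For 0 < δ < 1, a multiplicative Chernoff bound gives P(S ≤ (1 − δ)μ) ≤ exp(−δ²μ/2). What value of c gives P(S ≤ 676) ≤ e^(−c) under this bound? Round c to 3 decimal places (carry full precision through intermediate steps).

Write 676 = (1 − δ)μ, so δ = 1 − 676/832.464 = 0.1879529…
Then the exponent is δ²μ/2 = (μ − 676)²/(2μ) = 14.703929.

14.704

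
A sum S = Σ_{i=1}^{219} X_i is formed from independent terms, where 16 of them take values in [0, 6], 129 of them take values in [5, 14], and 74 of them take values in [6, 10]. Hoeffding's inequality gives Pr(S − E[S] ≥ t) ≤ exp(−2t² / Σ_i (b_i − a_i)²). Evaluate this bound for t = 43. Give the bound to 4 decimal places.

0.7387

Σ(b_i − a_i)² = 16·6² + 129·9² + 74·4² = 12209.
Exponent = 2·43² / 12209 = 0.30289.
Bound = exp(−0.30289) = 0.73868.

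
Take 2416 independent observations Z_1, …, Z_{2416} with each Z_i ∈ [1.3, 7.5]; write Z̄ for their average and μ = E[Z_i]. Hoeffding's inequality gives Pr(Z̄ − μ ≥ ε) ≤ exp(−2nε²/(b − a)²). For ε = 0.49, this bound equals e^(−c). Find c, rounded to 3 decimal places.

c = 2nε²/(b − a)² = 2·2416·0.49² / 6.2² = 30.1811.

30.181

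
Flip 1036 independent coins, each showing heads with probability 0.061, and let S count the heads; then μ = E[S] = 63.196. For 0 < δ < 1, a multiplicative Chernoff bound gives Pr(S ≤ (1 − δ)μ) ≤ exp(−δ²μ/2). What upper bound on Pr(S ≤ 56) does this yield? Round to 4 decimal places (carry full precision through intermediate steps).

0.6639

Write 56 = (1 − δ)μ, so δ = 1 − 56/63.196 = 0.113868…
Then the exponent is δ²μ/2 = (μ − 56)²/(2μ) = 0.409697.
Bound = exp(−0.409697) = 0.66385.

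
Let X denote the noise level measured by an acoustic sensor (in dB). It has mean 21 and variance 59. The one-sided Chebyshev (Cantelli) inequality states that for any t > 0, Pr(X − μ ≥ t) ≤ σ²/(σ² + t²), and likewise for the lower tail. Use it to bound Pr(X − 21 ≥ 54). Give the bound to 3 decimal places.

0.020

Here σ² = 59 and t = 54, so σ² + t² = 2975.
Cantelli's bound: 59/2975 = 0.0198.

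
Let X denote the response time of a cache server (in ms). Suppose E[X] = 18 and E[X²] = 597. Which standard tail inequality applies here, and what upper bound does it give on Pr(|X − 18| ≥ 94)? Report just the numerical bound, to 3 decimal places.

0.031

The first two moments determine the variance, so Chebyshev's inequality is the sharpest standard bound available.
Var(X) = E[X²] − (E[X])² = 597 − 324 = 273.
Chebyshev's inequality: Pr(|X − μ| ≥ t) ≤ Var(X)/t² = 273/8836 = 0.0309.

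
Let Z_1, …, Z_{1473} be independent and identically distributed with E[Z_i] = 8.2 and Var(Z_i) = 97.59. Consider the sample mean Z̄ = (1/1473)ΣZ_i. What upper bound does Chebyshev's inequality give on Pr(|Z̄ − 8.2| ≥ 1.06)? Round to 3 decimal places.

Var(Z̄) = Var(Z_i)/n = 97.59/1473 = 0.066253.
Chebyshev: Pr(|Z̄ − 8.2| ≥ 1.06) ≤ Var(Z̄)/(1.06)² = 97.59/(1473·1.06²) = 0.0590.

0.059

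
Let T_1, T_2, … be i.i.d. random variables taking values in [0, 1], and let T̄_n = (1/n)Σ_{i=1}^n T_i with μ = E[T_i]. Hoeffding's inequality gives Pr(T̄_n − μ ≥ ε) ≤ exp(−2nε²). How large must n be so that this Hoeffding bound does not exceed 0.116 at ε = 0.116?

81

Require exp(−2nε²) ≤ 0.116, i.e. 2nε² ≥ ln(1/0.116) = 2.154165.
So n ≥ 2.154165 / (2·0.116²) = 80.045.
The smallest integer n is 81.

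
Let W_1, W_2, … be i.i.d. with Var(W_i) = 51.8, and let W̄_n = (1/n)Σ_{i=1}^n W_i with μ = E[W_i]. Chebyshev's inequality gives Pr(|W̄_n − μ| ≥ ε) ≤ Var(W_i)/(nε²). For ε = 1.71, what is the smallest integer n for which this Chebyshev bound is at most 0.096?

185

Require 51.8/(n·1.71²) ≤ 0.096, i.e. n ≥ 51.8/(0.096·1.71²) = 184.530.
The smallest integer n is 185.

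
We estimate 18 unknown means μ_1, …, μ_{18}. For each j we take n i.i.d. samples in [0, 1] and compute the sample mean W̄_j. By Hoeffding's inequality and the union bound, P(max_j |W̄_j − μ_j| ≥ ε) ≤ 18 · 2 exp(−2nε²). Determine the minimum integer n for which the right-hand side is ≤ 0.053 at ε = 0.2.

Need 2·18·exp(−2nε²) ≤ 0.053, i.e. exp(−2nε²) ≤ 0.053/36.
So 2nε² ≥ ln(36/0.053) = 6.520982.
Hence n ≥ 6.520982/(2·0.2²) = 81.512.
The smallest integer n is 82.

82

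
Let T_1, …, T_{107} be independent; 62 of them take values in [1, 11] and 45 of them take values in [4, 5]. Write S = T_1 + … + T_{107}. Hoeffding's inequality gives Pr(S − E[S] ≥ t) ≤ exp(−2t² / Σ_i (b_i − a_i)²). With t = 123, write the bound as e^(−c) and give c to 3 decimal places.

Σ(b_i − a_i)² = 62·10² + 45·1² = 6245.
c = 2t² / 6245 = 2·123² / 6245 = 4.8452.

4.845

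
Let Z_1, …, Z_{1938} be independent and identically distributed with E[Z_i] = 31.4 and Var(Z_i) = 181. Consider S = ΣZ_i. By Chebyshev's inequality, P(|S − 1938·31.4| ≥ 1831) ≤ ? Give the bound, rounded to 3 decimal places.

Var(S) = n·Var(Z_i) = 1938·181 = 350778.
Chebyshev: P(|S − 1938·31.4| ≥ 1831) ≤ Var(S)/1831² = 350778/3352561 = 0.1046.

0.105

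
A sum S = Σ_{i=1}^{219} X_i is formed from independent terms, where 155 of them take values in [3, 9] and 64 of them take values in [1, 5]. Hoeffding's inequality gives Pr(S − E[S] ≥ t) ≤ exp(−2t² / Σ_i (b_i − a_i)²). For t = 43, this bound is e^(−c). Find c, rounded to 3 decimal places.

0.560

Σ(b_i − a_i)² = 155·6² + 64·4² = 6604.
c = 2t² / 6604 = 2·43² / 6604 = 0.5600.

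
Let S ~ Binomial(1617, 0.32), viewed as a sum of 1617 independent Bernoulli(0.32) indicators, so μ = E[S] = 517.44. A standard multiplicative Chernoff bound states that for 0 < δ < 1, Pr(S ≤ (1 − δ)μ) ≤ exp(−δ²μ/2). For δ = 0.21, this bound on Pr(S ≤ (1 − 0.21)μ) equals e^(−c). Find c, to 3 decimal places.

11.410

c = δ²μ/2 = 0.21²·517.44/2 = 11.4096.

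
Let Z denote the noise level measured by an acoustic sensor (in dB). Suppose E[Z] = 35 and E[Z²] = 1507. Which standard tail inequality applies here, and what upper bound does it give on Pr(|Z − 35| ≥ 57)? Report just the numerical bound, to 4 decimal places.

The first two moments determine the variance, so Chebyshev's inequality is the sharpest standard bound available.
Var(Z) = E[Z²] − (E[Z])² = 1507 − 1225 = 282.
Chebyshev's inequality: Pr(|Z − μ| ≥ t) ≤ Var(Z)/t² = 282/3249 = 0.0868.

0.0868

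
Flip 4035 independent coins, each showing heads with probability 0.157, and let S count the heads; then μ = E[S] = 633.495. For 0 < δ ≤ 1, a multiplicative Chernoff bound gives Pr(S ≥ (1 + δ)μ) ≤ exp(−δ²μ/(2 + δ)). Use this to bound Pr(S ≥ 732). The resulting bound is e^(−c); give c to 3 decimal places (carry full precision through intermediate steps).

7.106

Write 732 = (1 + δ)μ, so δ = 732/633.495 − 1 = 0.1554945…
Then the exponent is δ²μ/(2 + δ) = (732 − μ)² / (μ·(2 + δ)) = 7.106020.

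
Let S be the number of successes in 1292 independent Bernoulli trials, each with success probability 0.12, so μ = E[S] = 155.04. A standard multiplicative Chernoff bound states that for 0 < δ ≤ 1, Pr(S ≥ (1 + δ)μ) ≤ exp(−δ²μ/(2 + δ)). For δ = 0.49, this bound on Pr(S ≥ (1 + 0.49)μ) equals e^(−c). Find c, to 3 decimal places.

c = δ²μ/(2 + δ) = 0.49²·155.04/(2 + 0.49) = 14.9498.

14.950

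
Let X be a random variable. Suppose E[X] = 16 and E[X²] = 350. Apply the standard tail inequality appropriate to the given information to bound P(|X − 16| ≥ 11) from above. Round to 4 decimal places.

0.7769

The first two moments determine the variance, so Chebyshev's inequality is the sharpest standard bound available.
Var(X) = E[X²] − (E[X])² = 350 − 256 = 94.
Chebyshev's inequality: P(|X − μ| ≥ t) ≤ Var(X)/t² = 94/121 = 0.7769.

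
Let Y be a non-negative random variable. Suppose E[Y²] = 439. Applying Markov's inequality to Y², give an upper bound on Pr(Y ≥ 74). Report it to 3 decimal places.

0.080

Since Y ≥ 0, the event {Y ≥ 74} is the same as {Y² ≥ 5476}.
Markov's inequality applied to Y² gives Pr(Y² ≥ 5476) ≤ E[Y²]/5476 = 439/5476 = 0.0802.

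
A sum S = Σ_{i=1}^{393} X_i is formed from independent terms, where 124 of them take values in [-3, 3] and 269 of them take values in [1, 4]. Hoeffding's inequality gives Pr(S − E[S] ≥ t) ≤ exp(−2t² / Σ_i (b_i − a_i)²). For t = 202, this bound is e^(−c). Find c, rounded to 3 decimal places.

Σ(b_i − a_i)² = 124·6² + 269·3² = 6885.
c = 2t² / 6885 = 2·202² / 6885 = 11.8530.

11.853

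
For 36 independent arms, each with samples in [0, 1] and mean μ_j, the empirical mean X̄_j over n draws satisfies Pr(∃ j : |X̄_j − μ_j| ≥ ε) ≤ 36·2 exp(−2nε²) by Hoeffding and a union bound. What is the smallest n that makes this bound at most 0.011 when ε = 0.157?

179

Need 2·36·exp(−2nε²) ≤ 0.011, i.e. exp(−2nε²) ≤ 0.011/72.
So 2nε² ≥ ln(72/0.011) = 8.786526.
Hence n ≥ 8.786526/(2·0.157²) = 178.233.
The smallest integer n is 179.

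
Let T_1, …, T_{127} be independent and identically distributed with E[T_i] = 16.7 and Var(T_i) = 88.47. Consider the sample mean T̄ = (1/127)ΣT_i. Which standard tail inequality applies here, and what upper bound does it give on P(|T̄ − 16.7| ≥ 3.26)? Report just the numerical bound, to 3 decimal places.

0.066

With mean and variance of each term known, Chebyshev's inequality bounds the deviation of the sum (or sample mean).
Var(T̄) = Var(T_i)/n = 88.47/127 = 0.69661.
Chebyshev: P(|T̄ − 16.7| ≥ 3.26) ≤ Var(T̄)/(3.26)² = 88.47/(127·3.26²) = 0.0655.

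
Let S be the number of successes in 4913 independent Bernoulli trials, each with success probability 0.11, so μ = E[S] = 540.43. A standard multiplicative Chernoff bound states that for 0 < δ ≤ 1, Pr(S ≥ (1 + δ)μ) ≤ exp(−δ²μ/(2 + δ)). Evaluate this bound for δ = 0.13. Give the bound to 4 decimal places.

0.0137

Exponent = δ²μ/(2 + δ) = 0.13²·540.43/2.13 = 4.2879.
Bound = exp(−4.2879) = 0.01373.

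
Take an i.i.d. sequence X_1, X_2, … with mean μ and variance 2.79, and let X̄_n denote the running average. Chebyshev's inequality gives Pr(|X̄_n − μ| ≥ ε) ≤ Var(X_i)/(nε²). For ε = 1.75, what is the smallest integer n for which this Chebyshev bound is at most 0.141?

Require 2.79/(n·1.75²) ≤ 0.141, i.e. n ≥ 2.79/(0.141·1.75²) = 6.461.
The smallest integer n is 7.

7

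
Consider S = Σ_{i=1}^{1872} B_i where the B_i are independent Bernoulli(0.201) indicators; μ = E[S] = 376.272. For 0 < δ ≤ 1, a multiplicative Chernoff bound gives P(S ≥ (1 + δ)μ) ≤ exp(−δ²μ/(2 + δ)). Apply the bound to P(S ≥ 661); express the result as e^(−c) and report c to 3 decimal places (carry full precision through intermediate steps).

Write 661 = (1 + δ)μ, so δ = 661/376.272 − 1 = 0.7567079…
Then the exponent is δ²μ/(2 + δ) = (661 − μ)² / (μ·(2 + δ)) = 78.156967.

78.157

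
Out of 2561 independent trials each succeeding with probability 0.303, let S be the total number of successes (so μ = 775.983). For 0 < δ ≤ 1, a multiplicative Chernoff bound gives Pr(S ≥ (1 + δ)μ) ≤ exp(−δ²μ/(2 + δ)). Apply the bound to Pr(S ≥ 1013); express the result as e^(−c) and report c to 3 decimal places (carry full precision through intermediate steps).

31.402

Write 1013 = (1 + δ)μ, so δ = 1013/775.983 − 1 = 0.305441…
Then the exponent is δ²μ/(2 + δ) = (1013 − μ)² / (μ·(2 + δ)) = 31.401673.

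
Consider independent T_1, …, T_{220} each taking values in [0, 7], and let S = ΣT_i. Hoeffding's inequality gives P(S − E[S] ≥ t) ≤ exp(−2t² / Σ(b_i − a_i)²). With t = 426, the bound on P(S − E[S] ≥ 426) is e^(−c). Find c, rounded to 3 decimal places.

Σ(b_i − a_i)² = 220·(7)² = 10780.
c = 2t²/10780 = 2·426²/10780 = 33.6690.

33.669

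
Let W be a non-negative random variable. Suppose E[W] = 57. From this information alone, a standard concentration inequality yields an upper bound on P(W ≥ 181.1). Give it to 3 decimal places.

Only the mean of a non-negative variable is known, so Markov's inequality is the applicable tail bound.
Markov's inequality: for a non-negative random variable, P(W ≥ a) ≤ E[W]/a.
Here E[W] = 57 and a = 181.1, so the bound is 57/181.1 = 0.3147.

0.315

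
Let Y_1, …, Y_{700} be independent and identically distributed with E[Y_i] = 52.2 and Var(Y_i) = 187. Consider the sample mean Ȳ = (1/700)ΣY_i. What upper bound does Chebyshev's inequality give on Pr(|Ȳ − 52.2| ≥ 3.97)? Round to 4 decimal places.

Var(Ȳ) = Var(Y_i)/n = 187/700 = 0.26714.
Chebyshev: Pr(|Ȳ − 52.2| ≥ 3.97) ≤ Var(Ȳ)/(3.97)² = 187/(700·3.97²) = 0.0169.

0.0169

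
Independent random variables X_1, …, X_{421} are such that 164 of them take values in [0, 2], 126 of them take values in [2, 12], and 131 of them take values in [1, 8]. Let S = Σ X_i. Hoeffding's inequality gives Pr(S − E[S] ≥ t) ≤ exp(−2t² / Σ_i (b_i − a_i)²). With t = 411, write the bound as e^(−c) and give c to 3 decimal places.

Σ(b_i − a_i)² = 164·2² + 126·10² + 131·7² = 19675.
c = 2t² / 19675 = 2·411² / 19675 = 17.1711.

17.171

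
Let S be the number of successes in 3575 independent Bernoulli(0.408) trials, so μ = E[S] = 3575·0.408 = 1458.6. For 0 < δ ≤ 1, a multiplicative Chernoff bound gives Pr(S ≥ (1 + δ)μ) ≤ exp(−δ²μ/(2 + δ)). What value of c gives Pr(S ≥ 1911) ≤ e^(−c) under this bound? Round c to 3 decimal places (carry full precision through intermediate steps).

Write 1911 = (1 + δ)μ, so δ = 1911/1458.6 − 1 = 0.3101604…
Then the exponent is δ²μ/(2 + δ) = (1911 − μ)² / (μ·(2 + δ)) = 60.738889.

60.739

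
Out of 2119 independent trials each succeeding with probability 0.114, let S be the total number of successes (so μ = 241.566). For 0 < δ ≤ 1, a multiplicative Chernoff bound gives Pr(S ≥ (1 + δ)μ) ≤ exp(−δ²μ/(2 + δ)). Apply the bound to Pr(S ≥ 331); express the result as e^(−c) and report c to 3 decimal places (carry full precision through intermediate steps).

13.969

Write 331 = (1 + δ)μ, so δ = 331/241.566 − 1 = 0.3702259…
Then the exponent is δ²μ/(2 + δ) = (331 − μ)² / (μ·(2 + δ)) = 13.969464.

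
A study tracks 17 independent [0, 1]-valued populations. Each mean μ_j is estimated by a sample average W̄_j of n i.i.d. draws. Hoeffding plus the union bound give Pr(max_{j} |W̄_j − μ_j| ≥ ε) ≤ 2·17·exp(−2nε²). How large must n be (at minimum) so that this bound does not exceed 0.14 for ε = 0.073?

516

Need 2·17·exp(−2nε²) ≤ 0.14, i.e. exp(−2nε²) ≤ 0.14/34.
So 2nε² ≥ ln(34/0.14) = 5.492473.
Hence n ≥ 5.492473/(2·0.073²) = 515.338.
The smallest integer n is 516.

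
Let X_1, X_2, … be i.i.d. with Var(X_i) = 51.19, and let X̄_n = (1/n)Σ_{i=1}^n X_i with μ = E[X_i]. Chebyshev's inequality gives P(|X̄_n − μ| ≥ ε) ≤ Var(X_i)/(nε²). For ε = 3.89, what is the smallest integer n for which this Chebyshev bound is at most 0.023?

Require 51.19/(n·3.89²) ≤ 0.023, i.e. n ≥ 51.19/(0.023·3.89²) = 147.082.
The smallest integer n is 148.

148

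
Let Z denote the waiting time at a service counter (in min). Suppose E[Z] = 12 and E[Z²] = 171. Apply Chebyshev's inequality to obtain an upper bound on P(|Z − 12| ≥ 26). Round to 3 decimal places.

Var(Z) = E[Z²] − (E[Z])² = 171 − 144 = 27.
Chebyshev's inequality: P(|Z − μ| ≥ t) ≤ Var(Z)/t² = 27/676 = 0.0399.

0.040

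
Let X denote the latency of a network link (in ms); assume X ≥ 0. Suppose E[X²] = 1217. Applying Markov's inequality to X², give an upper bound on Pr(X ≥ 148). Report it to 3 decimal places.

Since X ≥ 0, the event {X ≥ 148} is the same as {X² ≥ 21904}.
Markov's inequality applied to X² gives Pr(X² ≥ 21904) ≤ E[X²]/21904 = 1217/21904 = 0.0556.

0.056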